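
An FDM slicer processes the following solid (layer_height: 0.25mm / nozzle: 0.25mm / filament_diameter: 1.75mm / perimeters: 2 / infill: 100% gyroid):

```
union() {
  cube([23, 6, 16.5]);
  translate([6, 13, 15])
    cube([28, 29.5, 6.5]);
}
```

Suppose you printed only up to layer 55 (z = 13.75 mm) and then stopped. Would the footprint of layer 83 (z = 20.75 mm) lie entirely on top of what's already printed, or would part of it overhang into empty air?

part overhangs

Compare the two slices. At z = 13.75: the cube is present — its section is the full 23×6 rectangle (area 138.00 mm²); the cube at (6, 13) is absent (z outside [15, 21.5]); Combining (union): only the 23×6 cube is present, so the union is just that shape — area = 138.00 mm². At z = 20.75: the cube is not intersected at this z (z outside [0, 16.5]); the 28×29.5 cube at (6, 13) contributes its full rectangle (area 826.00 mm²); Merging all regions: only the 28×29.5 cube at (6, 13) is present, so the union is just that shape — area = 826.00 mm². Checking containment: at z = 20.75 the cross-section extends beyond the z = 13.75 cross-section by about 826.00 mm².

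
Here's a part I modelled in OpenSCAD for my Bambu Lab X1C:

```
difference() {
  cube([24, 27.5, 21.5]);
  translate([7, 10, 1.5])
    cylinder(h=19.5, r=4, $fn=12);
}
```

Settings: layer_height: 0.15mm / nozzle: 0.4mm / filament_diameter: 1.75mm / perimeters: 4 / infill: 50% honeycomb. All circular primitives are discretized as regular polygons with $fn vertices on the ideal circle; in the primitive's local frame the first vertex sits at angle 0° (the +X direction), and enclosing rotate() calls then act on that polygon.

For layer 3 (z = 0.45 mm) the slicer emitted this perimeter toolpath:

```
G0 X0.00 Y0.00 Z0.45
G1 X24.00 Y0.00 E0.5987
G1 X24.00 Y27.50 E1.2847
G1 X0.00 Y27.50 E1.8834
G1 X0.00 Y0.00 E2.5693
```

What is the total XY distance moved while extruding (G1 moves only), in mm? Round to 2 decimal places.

Sum the Euclidean lengths of each G1 segment: total = 103.00 mm.

103.00 mm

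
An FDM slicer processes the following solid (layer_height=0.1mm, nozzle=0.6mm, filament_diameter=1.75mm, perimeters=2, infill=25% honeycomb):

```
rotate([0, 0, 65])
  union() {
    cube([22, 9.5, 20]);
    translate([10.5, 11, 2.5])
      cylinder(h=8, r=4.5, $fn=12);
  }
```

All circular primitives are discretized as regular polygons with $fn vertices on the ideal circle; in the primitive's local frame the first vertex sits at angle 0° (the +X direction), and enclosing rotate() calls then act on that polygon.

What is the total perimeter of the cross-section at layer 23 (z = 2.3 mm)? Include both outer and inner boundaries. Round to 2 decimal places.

63.00 mm

At z = 2.3 mm: the cube (footprint 22×9.5) is included at this height (perimeter 63.00 mm); the cylinder at (10.5, 11) is absent (z outside [2.5, 10.5]); Merging all regions: only the 22×9.5 cube is present, so the union is just that shape — boundary = 63.00 mm; (whole slice rotated 65° about Z — lengths, areas and connectivity unchanged). Overall, the cross-section is a single solid region. Total boundary length (outer) = 63.00 mm.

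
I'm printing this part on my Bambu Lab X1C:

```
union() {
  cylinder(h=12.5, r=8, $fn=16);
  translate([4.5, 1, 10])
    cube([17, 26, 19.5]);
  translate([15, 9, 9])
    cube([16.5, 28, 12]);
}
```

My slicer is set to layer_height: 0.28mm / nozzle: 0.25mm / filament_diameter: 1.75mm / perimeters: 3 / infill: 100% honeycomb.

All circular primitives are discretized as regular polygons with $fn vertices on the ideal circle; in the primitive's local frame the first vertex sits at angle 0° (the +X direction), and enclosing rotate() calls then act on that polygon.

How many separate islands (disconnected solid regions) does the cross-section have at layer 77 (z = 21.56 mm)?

At z = 21.56 mm: the cylinder is not intersected at this z (z outside [0, 12.5]); the cube at (4.5, 1) is present — its section is the full 17×26 rectangle; the cube at (15, 9) is absent (z outside [9, 21]); Taking the union: only the 17×26 cube at (4.5, 1) is present, so the union is just that shape — 1 connected region. Overall, the cross-section is a single solid region. Island count = 1.

1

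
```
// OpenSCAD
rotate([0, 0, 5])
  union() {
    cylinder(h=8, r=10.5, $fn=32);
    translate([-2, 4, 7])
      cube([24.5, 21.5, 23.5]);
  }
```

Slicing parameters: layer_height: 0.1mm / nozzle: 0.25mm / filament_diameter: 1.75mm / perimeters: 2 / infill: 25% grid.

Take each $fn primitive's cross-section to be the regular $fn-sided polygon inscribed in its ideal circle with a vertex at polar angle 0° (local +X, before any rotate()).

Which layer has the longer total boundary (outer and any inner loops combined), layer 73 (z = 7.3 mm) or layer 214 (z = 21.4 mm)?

layer 73 (z = 7.3 mm)

Layer 73 (z = 7.3): the cylinder: section is a regular 32-gon, circumradius r=10.5 (perimeter = 2·32·10.500·sin(180°/32) = 65.87 mm); the 24.5×21.5 cube at (-2, 4) contributes its full rectangle (perimeter 92.00 mm); Combining (union): the regions partially overlap (shared area 58.02 mm²), so the edge portions inside another operand are dropped and the merged outline is re-measured after clipping — boundary = 125.48 mm; (whole slice rotated 5° about Z — lengths, areas and connectivity unchanged). So its perimeter = 125.48 mm. Layer 214 (z = 21.4): the cylinder does not reach this height (z outside [0, 8]); the 24.5×21.5 cube at (-2, 4) contributes its full rectangle (perimeter 92.00 mm); Combining (union): only the 24.5×21.5 cube at (-2, 4) is present, so the union is just that shape — boundary = 92.00 mm; (whole slice rotated 5° about Z — lengths, areas and connectivity unchanged). So its perimeter = 92.00 mm. Layer 73 is larger (125.48 vs 92.00 mm).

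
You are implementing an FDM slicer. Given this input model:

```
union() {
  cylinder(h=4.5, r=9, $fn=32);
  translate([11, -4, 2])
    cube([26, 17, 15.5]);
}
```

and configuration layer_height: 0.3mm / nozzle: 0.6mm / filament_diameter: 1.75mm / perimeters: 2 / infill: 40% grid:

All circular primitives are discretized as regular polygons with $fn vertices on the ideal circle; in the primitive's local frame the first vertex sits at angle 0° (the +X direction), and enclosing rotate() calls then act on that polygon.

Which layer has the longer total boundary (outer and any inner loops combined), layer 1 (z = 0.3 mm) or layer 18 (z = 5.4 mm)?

layer 18 (z = 5.4 mm)

Layer 1 (z = 0.3): the r=9 cylinder gives a regular 32-gon of circumradius 9 (constant along its height) (perimeter = 2·32·9.000·sin(180°/32) = 56.46 mm); the cube at (11, -4) is not intersected at this z (z outside [2, 17.5]); Taking the union: only the r=9 cylinder is present, so the union is just that shape — boundary = 56.46 mm. So its perimeter = 56.46 mm. Layer 18 (z = 5.4): the cylinder does not reach this height (z outside [0, 4.5]); the 26×17 cube at (11, -4) contributes its full rectangle (perimeter 86.00 mm); Merging all regions: only the 26×17 cube at (11, -4) is present, so the union is just that shape — boundary = 86.00 mm. So its perimeter = 86.00 mm. Layer 18 is larger (86.00 vs 56.46 mm).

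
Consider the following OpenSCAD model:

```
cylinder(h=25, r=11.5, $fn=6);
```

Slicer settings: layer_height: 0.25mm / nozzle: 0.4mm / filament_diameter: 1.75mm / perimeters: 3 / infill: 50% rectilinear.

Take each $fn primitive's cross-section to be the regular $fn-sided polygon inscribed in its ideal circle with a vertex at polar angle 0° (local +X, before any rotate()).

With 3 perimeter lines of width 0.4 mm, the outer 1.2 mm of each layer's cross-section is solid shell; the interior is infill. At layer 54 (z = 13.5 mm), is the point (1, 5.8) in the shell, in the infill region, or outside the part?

infill

At z = 13.5 mm: the cylinder: section is a regular 6-gon, circumradius r=11.5. Overall, the cross-section is a single solid region. The nearest boundary edge runs (5.75, 9.96)→(-5.75, 9.96); distance from the point to it = 4.16 mm. The point is inside the cross-section and 4.16 mm from the nearest boundary — more than the 1.2 mm shell width (3 × 0.4), so it's in the infill interior.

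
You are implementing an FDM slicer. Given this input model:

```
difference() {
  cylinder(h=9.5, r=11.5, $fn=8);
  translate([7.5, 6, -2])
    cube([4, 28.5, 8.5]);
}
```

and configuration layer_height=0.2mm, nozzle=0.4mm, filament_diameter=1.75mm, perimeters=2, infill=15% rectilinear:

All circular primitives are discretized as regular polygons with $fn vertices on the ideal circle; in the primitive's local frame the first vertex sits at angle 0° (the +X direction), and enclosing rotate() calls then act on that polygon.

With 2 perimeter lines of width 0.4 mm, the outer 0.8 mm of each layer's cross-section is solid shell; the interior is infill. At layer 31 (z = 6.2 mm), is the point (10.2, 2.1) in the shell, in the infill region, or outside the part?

At z = 6.2 mm: the cylinder: section is a regular 8-gon, circumradius r=11.5; the 4×28.5 cube at (7.5, 6) contributes its full rectangle; Subtracting the remaining from the first: starting from the r=11.5 cylinder, the 4×28.5 cube at (7.5, 6) partially overlaps it — only the 2.37 mm² overlap (of its 114.00 mm²) is removed, clipping the outline — 1 connected region. Overall, the cross-section is a single solid region. The nearest boundary edge runs (9.01, 6.00)→(11.50, 0.00); distance from the point to it = 0.40 mm. The point is inside the cross-section, 0.40 mm from the nearest boundary — within the 0.8 mm shell band (2 × 0.4).

shell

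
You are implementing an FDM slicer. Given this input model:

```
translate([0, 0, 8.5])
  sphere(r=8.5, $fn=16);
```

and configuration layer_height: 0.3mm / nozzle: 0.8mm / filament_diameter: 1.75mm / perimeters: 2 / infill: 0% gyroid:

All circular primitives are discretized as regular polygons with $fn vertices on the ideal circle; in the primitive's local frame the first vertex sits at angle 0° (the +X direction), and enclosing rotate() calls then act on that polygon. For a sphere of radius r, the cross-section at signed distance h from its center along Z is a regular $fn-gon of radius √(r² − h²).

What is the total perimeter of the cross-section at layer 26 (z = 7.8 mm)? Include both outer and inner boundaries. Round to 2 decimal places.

52.88 mm

At z = 7.8 mm: the r=8.5 sphere slices to a regular 16-gon of circumradius 8.471 (√(r²−h²) with h=0.7 from center) (perimeter = 2·16·8.471·sin(180°/16) = 52.88 mm). Overall, the cross-section is a single solid region. Total boundary length (outer) = 52.88 mm.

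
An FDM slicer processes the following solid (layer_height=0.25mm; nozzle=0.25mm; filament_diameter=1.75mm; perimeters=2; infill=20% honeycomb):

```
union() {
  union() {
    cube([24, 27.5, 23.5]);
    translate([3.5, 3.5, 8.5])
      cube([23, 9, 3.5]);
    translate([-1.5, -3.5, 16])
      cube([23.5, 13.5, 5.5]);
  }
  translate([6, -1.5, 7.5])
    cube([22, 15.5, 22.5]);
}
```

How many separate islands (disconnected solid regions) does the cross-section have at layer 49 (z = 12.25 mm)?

1

At z = 12.25 mm: the cube is present — its section is the full 24×27.5 rectangle; the cube at (3.5, 3.5) is not intersected at this z (z outside [8.5, 12]); the cube at (-1.5, -3.5) is absent (z outside [16, 21.5]); Combining (union): only the 24×27.5 cube is present, so the union is just that shape — 1 connected region; the cube at (6, -1.5) is present — its section is the full 22×15.5 rectangle; Merging all regions: the regions partially overlap (shared area 252.00 mm²), so overlapping operands fuse into one piece — 1 connected region. Overall, the cross-section is a single solid region. Island count = 1.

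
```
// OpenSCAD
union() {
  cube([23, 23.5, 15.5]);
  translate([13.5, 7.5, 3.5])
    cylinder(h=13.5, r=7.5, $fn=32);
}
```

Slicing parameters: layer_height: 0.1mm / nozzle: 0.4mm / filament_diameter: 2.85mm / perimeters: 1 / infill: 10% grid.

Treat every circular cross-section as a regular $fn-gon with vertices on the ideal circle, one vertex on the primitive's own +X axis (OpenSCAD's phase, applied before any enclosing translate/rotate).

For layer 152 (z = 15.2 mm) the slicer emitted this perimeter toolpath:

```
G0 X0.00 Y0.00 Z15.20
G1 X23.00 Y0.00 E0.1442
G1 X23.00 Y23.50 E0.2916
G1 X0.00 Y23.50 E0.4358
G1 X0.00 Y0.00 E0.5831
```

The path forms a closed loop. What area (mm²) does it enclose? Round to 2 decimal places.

540.50 mm²

Apply the shoelace formula to the sequence of (X, Y) vertices; enclosed area = 540.50 mm².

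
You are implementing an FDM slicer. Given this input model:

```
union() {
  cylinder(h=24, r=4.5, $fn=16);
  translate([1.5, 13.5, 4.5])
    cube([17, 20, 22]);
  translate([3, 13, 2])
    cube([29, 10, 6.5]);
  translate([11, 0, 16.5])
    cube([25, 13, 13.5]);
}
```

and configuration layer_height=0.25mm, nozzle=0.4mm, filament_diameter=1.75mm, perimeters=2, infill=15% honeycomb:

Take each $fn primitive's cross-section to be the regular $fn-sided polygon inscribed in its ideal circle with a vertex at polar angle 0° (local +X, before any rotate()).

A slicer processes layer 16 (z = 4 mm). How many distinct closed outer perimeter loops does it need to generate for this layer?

At z = 4 mm: the r=4.5 cylinder contributes a regular 16-gon of circumradius 4.5; the cube at (1.5, 13.5) is not intersected at this z (z outside [4.5, 26.5]); the cube at (3, 13) (footprint 29×10) is included at this height; the cube at (11, 0) is not intersected at this z (z outside [16.5, 30]); Combining (union): the 2 present regions are separate (no shared area or edge), so areas and boundary lengths simply add and each stays a separate island — 2 connected regions. The result has 2 disconnected regions.

2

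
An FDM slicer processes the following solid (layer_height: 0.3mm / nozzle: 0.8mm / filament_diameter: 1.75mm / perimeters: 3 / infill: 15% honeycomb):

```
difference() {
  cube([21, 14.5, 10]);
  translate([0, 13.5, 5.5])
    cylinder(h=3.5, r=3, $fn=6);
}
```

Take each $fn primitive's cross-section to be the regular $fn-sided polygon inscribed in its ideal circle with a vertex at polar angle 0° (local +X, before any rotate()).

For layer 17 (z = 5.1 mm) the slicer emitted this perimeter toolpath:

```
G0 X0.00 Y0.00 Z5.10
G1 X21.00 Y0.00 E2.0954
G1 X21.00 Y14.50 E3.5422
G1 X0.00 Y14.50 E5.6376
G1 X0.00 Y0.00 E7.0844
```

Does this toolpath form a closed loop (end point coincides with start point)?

yes

Start point (G0): (0.00, 0.00). End point (last G1): the path returns to the start — closed.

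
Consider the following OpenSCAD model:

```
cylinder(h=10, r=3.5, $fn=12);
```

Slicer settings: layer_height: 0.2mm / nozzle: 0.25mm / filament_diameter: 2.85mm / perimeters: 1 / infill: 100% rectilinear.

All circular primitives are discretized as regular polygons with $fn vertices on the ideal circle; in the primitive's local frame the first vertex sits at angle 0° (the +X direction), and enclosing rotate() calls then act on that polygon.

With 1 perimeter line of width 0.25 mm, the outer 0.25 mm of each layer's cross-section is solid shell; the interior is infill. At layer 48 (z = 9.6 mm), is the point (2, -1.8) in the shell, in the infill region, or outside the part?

At z = 9.6 mm: the r=3.5 cylinder gives a regular 12-gon of circumradius 3.5 (constant along its height). Overall, the cross-section is a single solid region. The nearest boundary edge runs (1.75, -3.03)→(3.03, -1.75); distance from the point to it = 0.69 mm. The point is inside the cross-section and 0.69 mm from the nearest boundary — more than the 0.25 mm shell width (1 × 0.25), so it's in the infill interior.

infill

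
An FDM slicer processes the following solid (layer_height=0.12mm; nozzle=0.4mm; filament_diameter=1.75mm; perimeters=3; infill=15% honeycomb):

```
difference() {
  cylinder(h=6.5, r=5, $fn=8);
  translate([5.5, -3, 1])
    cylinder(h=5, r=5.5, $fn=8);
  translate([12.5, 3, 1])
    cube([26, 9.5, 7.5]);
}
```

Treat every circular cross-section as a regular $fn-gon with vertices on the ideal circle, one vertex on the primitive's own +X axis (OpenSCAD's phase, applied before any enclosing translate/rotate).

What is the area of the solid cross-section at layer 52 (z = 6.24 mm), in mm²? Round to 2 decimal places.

At z = 6.24 mm: the cylinder: section is a regular 8-gon, circumradius r=5 (area = (8/2)·5.000²·sin(360°/8) = 70.71 mm²); the cylinder at (5.5, -3) is not intersected at this z (z outside [1, 6]); the cube at (12.5, 3) (footprint 26×9.5) is included at this height (area 247.00 mm²); After the difference (first − rest): starting from the r=5 cylinder (70.71 mm²), the 26×9.5 cube at (12.5, 3) misses the remaining region (no effect) — area = 70.71 mm². Overall, the cross-section is a single solid region. Net area = 70.71 mm².

70.71 mm²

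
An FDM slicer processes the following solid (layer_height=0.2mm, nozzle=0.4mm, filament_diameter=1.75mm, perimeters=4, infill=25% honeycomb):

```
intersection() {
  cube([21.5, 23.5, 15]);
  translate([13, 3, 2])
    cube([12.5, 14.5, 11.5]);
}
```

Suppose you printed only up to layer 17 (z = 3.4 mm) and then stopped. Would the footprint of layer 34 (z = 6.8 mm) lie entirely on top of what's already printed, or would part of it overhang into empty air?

entirely on top

Compare the two slices. At z = 3.4: the cube (footprint 21.5×23.5) is included at this height (area 505.25 mm²); the cube at (13, 3) is present — its section is the full 12.5×14.5 rectangle (area 181.25 mm²); Taking the intersection: the 12.5×14.5 cube at (13, 3) partially overlaps the 21.5×23.5 cube; clipping to the common part keeps 123.25 mm² — area = 123.25 mm². At z = 6.8: the cube is present — its section is the full 21.5×23.5 rectangle (area 505.25 mm²); the cube at (13, 3) (footprint 12.5×14.5) is included at this height (area 181.25 mm²); After intersecting: the 12.5×14.5 cube at (13, 3) partially overlaps the 21.5×23.5 cube; clipping to the common part keeps 123.25 mm² — area = 123.25 mm². Checking containment: the cross-section at z = 6.8 is a subset of the cross-section at z = 3.4.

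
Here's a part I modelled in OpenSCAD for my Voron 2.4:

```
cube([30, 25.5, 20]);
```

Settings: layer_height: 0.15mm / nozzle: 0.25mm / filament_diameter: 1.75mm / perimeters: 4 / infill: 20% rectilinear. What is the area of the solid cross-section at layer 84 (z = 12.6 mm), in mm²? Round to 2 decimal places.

765.00 mm²

At z = 12.6 mm: the 30×25.5 cube contributes its full rectangle (area 765.00 mm²). Overall, the cross-section is a single solid region. Net area = 765.00 mm².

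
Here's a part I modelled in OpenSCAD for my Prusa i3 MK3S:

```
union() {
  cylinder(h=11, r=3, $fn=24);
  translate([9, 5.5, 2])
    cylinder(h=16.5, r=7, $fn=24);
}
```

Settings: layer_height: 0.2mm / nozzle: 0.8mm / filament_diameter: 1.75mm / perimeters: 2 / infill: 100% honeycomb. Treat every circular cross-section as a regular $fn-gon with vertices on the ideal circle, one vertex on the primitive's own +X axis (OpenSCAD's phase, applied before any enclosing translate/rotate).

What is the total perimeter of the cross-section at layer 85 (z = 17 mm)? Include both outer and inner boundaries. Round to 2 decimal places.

At z = 17 mm: the cylinder does not reach this height (z outside [0, 11]); the r=7 cylinder at (9, 5.5) gives a regular 24-gon of circumradius 7 (constant along its height) (perimeter = 2·24·7.000·sin(180°/24) = 43.86 mm); Taking the union: only the r=7 cylinder at (9, 5.5) is present, so the union is just that shape — boundary = 43.86 mm. Overall, the cross-section is a single solid region. Total boundary length (outer) = 43.86 mm.

43.86 mm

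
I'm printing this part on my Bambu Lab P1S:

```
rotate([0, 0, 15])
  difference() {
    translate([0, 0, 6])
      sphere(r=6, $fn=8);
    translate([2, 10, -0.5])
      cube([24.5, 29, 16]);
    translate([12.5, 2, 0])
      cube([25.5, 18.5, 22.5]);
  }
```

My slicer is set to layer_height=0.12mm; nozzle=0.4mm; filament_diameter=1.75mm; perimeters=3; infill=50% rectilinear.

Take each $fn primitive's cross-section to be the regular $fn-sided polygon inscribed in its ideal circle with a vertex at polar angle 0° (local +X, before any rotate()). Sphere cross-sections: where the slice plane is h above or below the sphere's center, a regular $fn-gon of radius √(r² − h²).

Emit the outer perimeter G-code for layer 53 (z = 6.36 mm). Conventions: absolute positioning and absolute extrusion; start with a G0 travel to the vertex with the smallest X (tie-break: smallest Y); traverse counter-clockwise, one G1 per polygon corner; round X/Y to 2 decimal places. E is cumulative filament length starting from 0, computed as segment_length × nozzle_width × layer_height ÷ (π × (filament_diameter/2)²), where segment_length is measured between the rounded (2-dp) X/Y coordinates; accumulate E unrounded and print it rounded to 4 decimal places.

G0 X-5.79 Y-1.55 Z6.36
G1 X-2.99 Y-5.19 E0.0916
G1 X1.55 Y-5.79 E0.1830
G1 X5.19 Y-2.99 E0.2747
G1 X5.79 Y1.55 E0.3661
G1 X2.99 Y5.19 E0.4577
G1 X-1.55 Y5.79 E0.5491
G1 X-5.19 Y2.99 E0.6407
G1 X-5.79 Y-1.55 E0.7321

At z = 6.36 mm: the sphere: section is a regular 8-gon, circumradius = √(r²−h²) = √(6²−0.36²) = 5.989; the 24.5×29 cube at (2, 10) contributes its full rectangle; the 25.5×18.5 cube at (12.5, 2) contributes its full rectangle; Taking the first minus the rest: starting from the r=6 sphere, the 24.5×29 cube at (2, 10) misses the remaining region (no effect); the 25.5×18.5 cube at (12.5, 2) misses the remaining region (no effect) — 1 connected region; (whole slice rotated 15° about Z — lengths, areas and connectivity unchanged). The outline is a single polygon with 8 vertices. Extrusion per mm of travel: 0.4 × 0.12 / (π × 0.875²) = 0.019956. Accumulating E over each segment gives final E = 0.7321.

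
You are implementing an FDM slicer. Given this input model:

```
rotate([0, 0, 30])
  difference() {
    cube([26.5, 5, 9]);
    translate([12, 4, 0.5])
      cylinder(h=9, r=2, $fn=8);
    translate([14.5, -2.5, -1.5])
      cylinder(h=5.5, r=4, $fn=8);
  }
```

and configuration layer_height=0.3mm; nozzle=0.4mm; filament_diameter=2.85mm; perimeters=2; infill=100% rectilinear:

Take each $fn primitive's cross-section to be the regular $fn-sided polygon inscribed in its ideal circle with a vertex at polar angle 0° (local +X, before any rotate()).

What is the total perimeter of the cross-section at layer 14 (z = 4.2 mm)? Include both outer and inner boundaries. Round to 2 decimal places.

68.12 mm

At z = 4.2 mm: the cube (footprint 26.5×5) is included at this height (perimeter 63.00 mm); the r=2 cylinder at (12, 4) contributes a regular 8-gon of circumradius 2 (perimeter = 2·8·2.000·sin(180°/8) = 12.25 mm); the cylinder at (14.5, -2.5) is absent (z outside [-1.5, 4]); Subtracting the remaining from the first: starting from the 26.5×5 cube, the r=2 cylinder at (12, 4) partially overlaps it — only the 9.24 mm² overlap (of its 11.31 mm²) is removed, clipping the outline — boundary = 68.12 mm; (whole slice rotated 30° about Z — lengths, areas and connectivity unchanged). Overall, the cross-section is a single solid region. Total boundary length (outer) = 68.12 mm.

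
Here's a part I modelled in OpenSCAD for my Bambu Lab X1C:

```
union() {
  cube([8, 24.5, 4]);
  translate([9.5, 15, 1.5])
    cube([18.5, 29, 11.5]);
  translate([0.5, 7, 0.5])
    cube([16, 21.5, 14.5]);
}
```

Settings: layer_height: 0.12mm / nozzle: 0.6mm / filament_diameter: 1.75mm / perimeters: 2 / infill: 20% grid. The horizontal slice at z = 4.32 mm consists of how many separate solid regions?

At z = 4.32 mm: the cube is absent (z outside [0, 4]); the cube at (9.5, 15) is present — its section is the full 18.5×29 rectangle; the 16×21.5 cube at (0.5, 7) contributes its full rectangle; Merging all regions: the regions partially overlap (shared area 94.50 mm²), so overlapping operands fuse into one piece — 1 connected region. The result has 1 disconnected region.

1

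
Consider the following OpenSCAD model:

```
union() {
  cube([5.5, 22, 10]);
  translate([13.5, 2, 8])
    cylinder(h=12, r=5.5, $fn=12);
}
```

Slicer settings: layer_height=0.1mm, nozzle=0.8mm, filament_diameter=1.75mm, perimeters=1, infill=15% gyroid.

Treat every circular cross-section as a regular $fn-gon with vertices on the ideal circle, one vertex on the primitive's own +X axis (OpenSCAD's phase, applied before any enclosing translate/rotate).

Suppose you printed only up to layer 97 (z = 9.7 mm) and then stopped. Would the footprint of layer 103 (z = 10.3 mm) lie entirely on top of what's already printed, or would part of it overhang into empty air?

entirely on top

Compare the two slices. At z = 9.7: the cube is present — its section is the full 5.5×22 rectangle (area 121.00 mm²); the r=5.5 cylinder at (13.5, 2) gives a regular 12-gon of circumradius 5.5 (constant along its height) (area = (12/2)·5.500²·sin(360°/12) = 90.75 mm²); Taking the union: the 2 present regions are separate (no shared area or edge), so areas and boundary lengths simply add and each stays a separate island — area = 211.75 mm². At z = 10.3: the cube is absent (z outside [0, 10]); the r=5.5 cylinder at (13.5, 2) contributes a regular 12-gon of circumradius 5.5 (area = (12/2)·5.500²·sin(360°/12) = 90.75 mm²); Merging all regions: only the r=5.5 cylinder at (13.5, 2) is present, so the union is just that shape — area = 90.75 mm². Checking containment: the cross-section at z = 10.3 is a subset of the cross-section at z = 9.7.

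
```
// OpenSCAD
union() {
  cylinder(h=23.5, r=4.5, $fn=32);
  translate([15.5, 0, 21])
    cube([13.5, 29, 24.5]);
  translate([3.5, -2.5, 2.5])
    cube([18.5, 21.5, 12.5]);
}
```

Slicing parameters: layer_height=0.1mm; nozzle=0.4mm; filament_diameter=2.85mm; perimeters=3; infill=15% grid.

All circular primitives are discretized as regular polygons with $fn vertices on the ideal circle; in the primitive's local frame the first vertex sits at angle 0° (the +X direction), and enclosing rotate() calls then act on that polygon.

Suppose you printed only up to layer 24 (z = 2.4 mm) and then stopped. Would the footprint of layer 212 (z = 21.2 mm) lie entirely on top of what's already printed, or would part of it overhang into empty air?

part overhangs

Compare the two slices. At z = 2.4: the r=4.5 cylinder gives a regular 32-gon of circumradius 4.5 (constant along its height) (area = (32/2)·4.500²·sin(360°/32) = 63.21 mm²); the cube at (15.5, 0) is absent (z outside [21, 45.5]); the cube at (3.5, -2.5) is not intersected at this z (z outside [2.5, 15]); Combining (union): only the r=4.5 cylinder is present, so the union is just that shape — area = 63.21 mm². At z = 21.2: the r=4.5 cylinder gives a regular 32-gon of circumradius 4.5 (constant along its height) (area = (32/2)·4.500²·sin(360°/32) = 63.21 mm²); the cube at (15.5, 0) is present — its section is the full 13.5×29 rectangle (area 391.50 mm²); the cube at (3.5, -2.5) is absent (z outside [2.5, 15]); Merging all regions: the 2 present regions are separate (no shared area or edge), so areas and boundary lengths simply add and each stays a separate island — area = 454.71 mm². Checking containment: at z = 21.2 the cross-section extends beyond the z = 2.4 cross-section by about 391.50 mm².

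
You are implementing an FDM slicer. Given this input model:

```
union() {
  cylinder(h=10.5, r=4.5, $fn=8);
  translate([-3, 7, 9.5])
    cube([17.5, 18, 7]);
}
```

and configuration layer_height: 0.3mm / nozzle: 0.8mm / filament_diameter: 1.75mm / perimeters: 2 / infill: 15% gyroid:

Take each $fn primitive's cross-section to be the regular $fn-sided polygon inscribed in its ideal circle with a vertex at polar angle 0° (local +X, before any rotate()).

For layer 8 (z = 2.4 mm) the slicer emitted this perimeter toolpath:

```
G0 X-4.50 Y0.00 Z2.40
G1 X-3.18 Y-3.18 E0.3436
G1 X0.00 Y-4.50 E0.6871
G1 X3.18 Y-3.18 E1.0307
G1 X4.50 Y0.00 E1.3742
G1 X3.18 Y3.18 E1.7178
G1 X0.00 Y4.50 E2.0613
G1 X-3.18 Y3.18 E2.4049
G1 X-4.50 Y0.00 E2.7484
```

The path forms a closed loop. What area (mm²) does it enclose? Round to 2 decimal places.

57.24 mm²

Apply the shoelace formula to the sequence of (X, Y) vertices; enclosed area = 57.24 mm².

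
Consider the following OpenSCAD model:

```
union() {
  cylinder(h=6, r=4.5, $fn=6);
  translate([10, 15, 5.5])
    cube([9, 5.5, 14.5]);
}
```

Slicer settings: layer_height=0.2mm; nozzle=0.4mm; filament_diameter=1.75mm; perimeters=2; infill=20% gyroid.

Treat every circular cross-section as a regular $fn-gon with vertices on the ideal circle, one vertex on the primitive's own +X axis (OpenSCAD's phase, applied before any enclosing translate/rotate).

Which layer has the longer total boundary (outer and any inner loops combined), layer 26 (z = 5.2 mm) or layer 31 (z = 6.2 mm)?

Layer 26 (z = 5.2): the r=4.5 cylinder contributes a regular 6-gon of circumradius 4.5 (perimeter = 2·6·4.500·sin(180°/6) = 27.00 mm); the cube at (10, 15) is not intersected at this z (z outside [5.5, 20]); Combining (union): only the r=4.5 cylinder is present, so the union is just that shape — boundary = 27.00 mm. So its perimeter = 27.00 mm. Layer 31 (z = 6.2): the cylinder does not reach this height (z outside [0, 6]); the cube at (10, 15) (footprint 9×5.5) is included at this height (perimeter 29.00 mm); Combining (union): only the 9×5.5 cube at (10, 15) is present, so the union is just that shape — boundary = 29.00 mm. So its perimeter = 29.00 mm. Layer 31 is larger (29.00 vs 27.00 mm).

layer 31 (z = 6.2 mm)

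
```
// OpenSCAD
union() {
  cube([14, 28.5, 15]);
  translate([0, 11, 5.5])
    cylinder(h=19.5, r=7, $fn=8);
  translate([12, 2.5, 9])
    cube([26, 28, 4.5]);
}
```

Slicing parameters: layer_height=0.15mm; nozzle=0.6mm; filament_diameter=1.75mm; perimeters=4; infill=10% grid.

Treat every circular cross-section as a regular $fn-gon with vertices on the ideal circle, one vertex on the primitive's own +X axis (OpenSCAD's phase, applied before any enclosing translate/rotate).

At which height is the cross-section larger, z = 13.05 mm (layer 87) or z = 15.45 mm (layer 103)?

layer 87 (z = 13.05 mm)

Layer 87 (z = 13.05): the cube (footprint 14×28.5) is included at this height (area 399.00 mm²); the cylinder at (0, 11): section is a regular 8-gon, circumradius r=7 (area = (8/2)·7.000²·sin(360°/8) = 138.59 mm²); the cube at (12, 2.5) is present — its section is the full 26×28 rectangle (area 728.00 mm²); Taking the union: the regions partially overlap — summed areas 1265.59 mm² minus the doubly-counted overlap 121.30 mm² gives 1144.30 mm² — area = 1144.30 mm². So its area = 1144.30 mm². Layer 103 (z = 15.45): the cube does not reach this height (z outside [0, 15]); the r=7 cylinder at (0, 11) contributes a regular 8-gon of circumradius 7 (area = (8/2)·7.000²·sin(360°/8) = 138.59 mm²); the cube at (12, 2.5) is absent (z outside [9, 13.5]); Merging all regions: only the r=7 cylinder at (0, 11) is present, so the union is just that shape — area = 138.59 mm². So its area = 138.59 mm². Layer 87 is larger (1144.30 vs 138.59 mm²).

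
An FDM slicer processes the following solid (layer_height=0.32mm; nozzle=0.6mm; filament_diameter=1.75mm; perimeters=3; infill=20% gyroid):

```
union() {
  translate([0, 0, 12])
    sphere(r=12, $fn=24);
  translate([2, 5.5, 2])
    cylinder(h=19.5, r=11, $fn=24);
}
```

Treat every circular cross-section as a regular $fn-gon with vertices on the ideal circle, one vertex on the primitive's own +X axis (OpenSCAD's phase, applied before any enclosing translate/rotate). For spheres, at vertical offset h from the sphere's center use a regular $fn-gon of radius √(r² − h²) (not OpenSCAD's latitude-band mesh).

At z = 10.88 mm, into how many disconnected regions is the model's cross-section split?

At z = 10.88 mm: the r=12 sphere slices to a regular 24-gon of circumradius 11.948 (√(r²−h²) with h=1.12 from center); the r=11 cylinder at (2, 5.5) contributes a regular 24-gon of circumradius 11; Combining (union): the regions partially overlap (shared area 275.73 mm²), so overlapping operands fuse into one piece — 1 connected region. The result has 1 disconnected region.

1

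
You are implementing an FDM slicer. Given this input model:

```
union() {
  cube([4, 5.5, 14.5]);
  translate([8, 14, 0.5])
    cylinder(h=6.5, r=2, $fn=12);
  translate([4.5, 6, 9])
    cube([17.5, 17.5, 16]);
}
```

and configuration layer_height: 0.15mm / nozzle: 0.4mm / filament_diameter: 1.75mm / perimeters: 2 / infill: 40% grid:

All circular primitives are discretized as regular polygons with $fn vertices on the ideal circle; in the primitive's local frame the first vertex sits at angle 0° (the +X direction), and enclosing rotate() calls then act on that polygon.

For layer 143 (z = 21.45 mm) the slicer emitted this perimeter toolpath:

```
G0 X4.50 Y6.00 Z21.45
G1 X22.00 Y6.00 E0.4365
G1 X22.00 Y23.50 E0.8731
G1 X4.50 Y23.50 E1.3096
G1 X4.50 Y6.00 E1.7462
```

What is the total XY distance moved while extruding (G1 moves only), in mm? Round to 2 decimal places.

Sum the Euclidean lengths of each G1 segment: total = 70.00 mm.

70.00 mm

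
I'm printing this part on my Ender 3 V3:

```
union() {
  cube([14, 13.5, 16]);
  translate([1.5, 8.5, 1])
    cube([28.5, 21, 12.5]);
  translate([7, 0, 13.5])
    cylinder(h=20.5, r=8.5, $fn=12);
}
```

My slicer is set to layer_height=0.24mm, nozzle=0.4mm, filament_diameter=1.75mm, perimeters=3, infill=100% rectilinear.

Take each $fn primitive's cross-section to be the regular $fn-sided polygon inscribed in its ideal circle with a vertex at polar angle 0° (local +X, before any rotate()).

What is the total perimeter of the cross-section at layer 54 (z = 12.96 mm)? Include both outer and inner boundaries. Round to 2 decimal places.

119.00 mm

At z = 12.96 mm: the cube is present — its section is the full 14×13.5 rectangle (perimeter 55.00 mm); the cube at (1.5, 8.5) (footprint 28.5×21) is included at this height (perimeter 99.00 mm); the cylinder at (7, 0) is not intersected at this z (z outside [13.5, 34]); Merging all regions: the regions partially overlap (shared area 62.50 mm²), so the edge portions inside another operand are dropped and the merged outline is re-measured after clipping — boundary = 119.00 mm. Overall, the cross-section is a single solid region. Total boundary length (outer) = 119.00 mm.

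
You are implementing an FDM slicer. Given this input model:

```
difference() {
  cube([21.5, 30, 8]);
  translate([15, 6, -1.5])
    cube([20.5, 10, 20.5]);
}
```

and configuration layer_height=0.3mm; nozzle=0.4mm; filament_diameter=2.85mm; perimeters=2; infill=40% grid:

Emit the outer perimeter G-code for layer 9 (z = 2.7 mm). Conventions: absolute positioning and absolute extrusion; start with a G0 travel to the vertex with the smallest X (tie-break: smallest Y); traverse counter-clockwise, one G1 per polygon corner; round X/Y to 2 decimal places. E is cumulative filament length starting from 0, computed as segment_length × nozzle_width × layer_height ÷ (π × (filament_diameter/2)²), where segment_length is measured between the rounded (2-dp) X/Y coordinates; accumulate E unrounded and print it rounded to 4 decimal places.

At z = 2.7 mm: the cube (footprint 21.5×30) is included at this height; the cube at (15, 6) is present — its section is the full 20.5×10 rectangle; Taking the first minus the rest: starting from the 21.5×30 cube, the 20.5×10 cube at (15, 6) partially overlaps it — only the 65.00 mm² overlap (of its 205.00 mm²) is removed, clipping the outline — 1 connected region. The outline is a single polygon with 8 vertices. Extrusion per mm of travel: 0.4 × 0.3 / (π × 1.425²) = 0.018811. Accumulating E over each segment gives final E = 2.1820.

G0 X0.00 Y0.00 Z2.70
G1 X21.50 Y0.00 E0.4044
G1 X21.50 Y6.00 E0.5173
G1 X15.00 Y6.00 E0.6396
G1 X15.00 Y16.00 E0.8277
G1 X21.50 Y16.00 E0.9499
G1 X21.50 Y30.00 E1.2133
G1 X0.00 Y30.00 E1.6177
G1 X0.00 Y0.00 E2.1820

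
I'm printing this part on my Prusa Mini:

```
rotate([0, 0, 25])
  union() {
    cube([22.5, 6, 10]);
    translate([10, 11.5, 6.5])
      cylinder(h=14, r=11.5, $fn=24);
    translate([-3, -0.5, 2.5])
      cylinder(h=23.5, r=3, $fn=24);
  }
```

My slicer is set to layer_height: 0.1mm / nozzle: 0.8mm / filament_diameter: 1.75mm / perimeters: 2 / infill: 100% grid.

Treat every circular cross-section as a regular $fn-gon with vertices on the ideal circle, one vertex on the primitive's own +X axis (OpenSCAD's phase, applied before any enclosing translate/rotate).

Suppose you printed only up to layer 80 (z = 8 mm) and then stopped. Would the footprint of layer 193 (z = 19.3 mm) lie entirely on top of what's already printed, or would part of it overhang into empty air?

Compare the two slices. At z = 8: the cube (footprint 22.5×6) is included at this height (area 135.00 mm²); the r=11.5 cylinder at (10, 11.5) contributes a regular 24-gon of circumradius 11.5 (area = (24/2)·11.500²·sin(360°/24) = 410.75 mm²); the cylinder at (-3, -0.5): section is a regular 24-gon, circumradius r=3 (area = (24/2)·3.000²·sin(360°/24) = 27.95 mm²); Taking the union: the regions partially overlap — summed areas 573.70 mm² minus the doubly-counted overlap 84.65 mm² gives 489.05 mm² — area = 489.05 mm²; (whole slice rotated 25° about Z — lengths, areas and connectivity unchanged). At z = 19.3: the cube is absent (z outside [0, 10]); the cylinder at (10, 11.5): section is a regular 24-gon, circumradius r=11.5 (area = (24/2)·11.500²·sin(360°/24) = 410.75 mm²); the r=3 cylinder at (-3, -0.5) gives a regular 24-gon of circumradius 3 (constant along its height) (area = (24/2)·3.000²·sin(360°/24) = 27.95 mm²); Combining (union): the 2 present regions are separate (no shared area or edge), so areas and boundary lengths simply add and each stays a separate island — area = 438.70 mm²; (rotated 25° about Z; rotation is an isometry so areas/perimeters/island counts are preserved). Checking containment: the cross-section at z = 19.3 is a subset of the cross-section at z = 8.

entirely on top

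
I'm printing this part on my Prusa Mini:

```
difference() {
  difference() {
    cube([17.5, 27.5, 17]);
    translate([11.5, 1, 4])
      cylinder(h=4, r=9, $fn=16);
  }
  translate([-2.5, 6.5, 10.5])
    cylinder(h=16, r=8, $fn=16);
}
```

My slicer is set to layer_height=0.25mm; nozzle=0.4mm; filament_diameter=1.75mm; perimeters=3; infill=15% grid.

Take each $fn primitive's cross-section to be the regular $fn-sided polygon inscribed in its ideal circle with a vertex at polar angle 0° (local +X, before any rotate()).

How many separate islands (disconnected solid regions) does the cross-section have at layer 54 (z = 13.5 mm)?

At z = 13.5 mm: the 17.5×27.5 cube contributes its full rectangle; the cylinder at (11.5, 1) does not reach this height (z outside [4, 8]); Subtracting the remaining from the first: none of the subtracted shapes is present at this height, so the 17.5×27.5 cube is unchanged — 1 connected region; the r=8 cylinder at (-2.5, 6.5) gives a regular 16-gon of circumradius 8 (constant along its height); Subtracting the remaining from the first: starting from that combined region, the r=8 cylinder at (-2.5, 6.5) partially overlaps it — only the 58.08 mm² overlap (of its 195.93 mm²) is removed, clipping the outline — 1 connected region. Overall, the cross-section is a single solid region. Island count = 1.

1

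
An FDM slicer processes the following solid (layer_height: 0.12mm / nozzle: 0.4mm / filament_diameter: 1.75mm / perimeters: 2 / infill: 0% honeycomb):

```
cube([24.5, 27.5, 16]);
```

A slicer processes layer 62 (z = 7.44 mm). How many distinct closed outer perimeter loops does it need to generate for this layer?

1

At z = 7.44 mm: the cube (footprint 24.5×27.5) is included at this height. The result has 1 disconnected region.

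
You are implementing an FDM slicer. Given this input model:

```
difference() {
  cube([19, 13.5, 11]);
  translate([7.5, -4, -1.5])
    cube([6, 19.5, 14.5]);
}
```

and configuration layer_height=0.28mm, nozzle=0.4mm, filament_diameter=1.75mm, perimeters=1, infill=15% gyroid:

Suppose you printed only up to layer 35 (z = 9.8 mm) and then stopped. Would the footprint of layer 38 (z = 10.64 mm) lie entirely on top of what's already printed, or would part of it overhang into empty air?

Compare the two slices. At z = 9.8: the cube is present — its section is the full 19×13.5 rectangle (area 256.50 mm²); the 6×19.5 cube at (7.5, -4) contributes its full rectangle (area 117.00 mm²); After the difference (first − rest): starting from the 19×13.5 cube (256.50 mm²), the 6×19.5 cube at (7.5, -4) partially overlaps it — only the 81.00 mm² overlap (of its 117.00 mm²) is removed, clipping the outline — area = 175.50 mm². At z = 10.64: the cube (footprint 19×13.5) is included at this height (area 256.50 mm²); the cube at (7.5, -4) (footprint 6×19.5) is included at this height (area 117.00 mm²); After the difference (first − rest): starting from the 19×13.5 cube (256.50 mm²), the 6×19.5 cube at (7.5, -4) partially overlaps it — only the 81.00 mm² overlap (of its 117.00 mm²) is removed, clipping the outline — area = 175.50 mm². Checking containment: the cross-section at z = 10.64 is a subset of the cross-section at z = 9.8.

entirely on top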